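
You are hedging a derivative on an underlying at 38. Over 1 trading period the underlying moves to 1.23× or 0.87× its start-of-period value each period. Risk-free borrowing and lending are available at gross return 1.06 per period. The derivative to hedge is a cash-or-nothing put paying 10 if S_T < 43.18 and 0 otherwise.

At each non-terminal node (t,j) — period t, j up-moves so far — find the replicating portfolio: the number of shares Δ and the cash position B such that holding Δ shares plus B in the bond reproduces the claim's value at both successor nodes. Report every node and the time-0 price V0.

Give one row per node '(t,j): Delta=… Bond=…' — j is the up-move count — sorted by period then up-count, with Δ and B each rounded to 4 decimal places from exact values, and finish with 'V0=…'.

(0,0): Delta=-0.7310 Bond=32.2327
V0=4.4549

No-arbitrage ⇒ martingale measure with p* = (R−d)/(u−d) = 0.5278.
Payoff layer (t=1): V(1,0)=10.0000, V(1,1)=0.0000
(0,0): S=38.0000. Δ = (V_up−V_dn)/(S_up−S_dn) = (0.0000−10.0000)/(46.7400−33.0600) = -0.7310. V = [p*·0.0000 + (1−p*)·10.0000]/1.06 = 4.4549. B = V − Δ·S = 32.2327.
The time-0 hedge costs 4.4549, which is the no-arbitrage price.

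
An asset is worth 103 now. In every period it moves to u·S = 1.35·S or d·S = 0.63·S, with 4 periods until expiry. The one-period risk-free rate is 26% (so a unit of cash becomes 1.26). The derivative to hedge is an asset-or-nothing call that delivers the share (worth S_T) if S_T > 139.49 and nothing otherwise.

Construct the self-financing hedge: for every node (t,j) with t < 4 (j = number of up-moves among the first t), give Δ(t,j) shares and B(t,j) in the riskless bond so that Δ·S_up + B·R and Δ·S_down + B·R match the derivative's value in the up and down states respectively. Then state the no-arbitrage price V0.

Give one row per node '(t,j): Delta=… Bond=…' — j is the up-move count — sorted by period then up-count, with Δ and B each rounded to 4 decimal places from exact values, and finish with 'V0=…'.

(0,0): Delta=1.1330 Bond=-15.9130
(1,0): Delta=1.6479 Bond=-53.4677
(1,1): Delta=1.0986 Bond=-15.2765
(2,0): Delta=0.0000 Bond=0.0000
(2,1): Delta=1.7578 Bond=-76.9935
(2,2): Delta=1.0547 Bond=-10.9991
(3,0): Delta=0.0000 Bond=0.0000
(3,1): Delta=0.0000 Bond=0.0000
(3,2): Delta=1.8750 Bond=-110.8706
(3,3): Delta=1.0000 Bond=0.0000
V0=100.7824

The replicating-portfolio and risk-neutral prices coincide; use p* = (1.26−0.63)/(1.35−0.63) = 0.8750 for the latter.
Payoff layer (t=4): V(4,0)=0.0000, V(4,1)=0.0000, V(4,2)=0.0000, V(4,3)=159.6537, V(4,4)=342.1151
  t=3,j=0: stock 25.7548 → up 34.7690 (V=0.0000), down 16.2255 (V=0.0000). Price 0.0000; hedge Δ=0.0000, bond B=0.0000.
  t=3,j=1: stock 55.1889 → up 74.5051 (V=0.0000), down 34.7690 (V=0.0000). Price 0.0000; hedge Δ=0.0000, bond B=0.0000.
  t=3,j=2: stock 118.2620 → up 159.6537 (V=159.6537), down 74.5051 (V=0.0000). Price 110.8706; hedge Δ=1.8750, bond B=-110.8706.
  t=3,j=3: stock 253.4186 → up 342.1151 (V=342.1151), down 159.6537 (V=159.6537). Price 253.4186; hedge Δ=1.0000, bond B=0.0000.
  t=2,j=0: stock 40.8807 → up 55.1889 (V=0.0000), down 25.7548 (V=0.0000). Price 0.0000; hedge Δ=0.0000, bond B=0.0000.
  t=2,j=1: stock 87.6015 → up 118.2620 (V=110.8706), down 55.1889 (V=0.0000). Price 76.9935; hedge Δ=1.7578, bond B=-76.9935.
  t=2,j=2: stock 187.7175 → up 253.4186 (V=253.4186), down 118.2620 (V=110.8706). Price 186.9842; hedge Δ=1.0547, bond B=-10.9991.
  t=1,j=0: stock 64.8900 → up 87.6015 (V=76.9935), down 40.8807 (V=0.0000). Price 53.4677; hedge Δ=1.6479, bond B=-53.4677.
  t=1,j=1: stock 139.0500 → up 187.7175 (V=186.9842), down 87.6015 (V=76.9935). Price 137.4884; hedge Δ=1.0986, bond B=-15.2765.
  t=0,j=0: stock 103.0000 → up 139.0500 (V=137.4884), down 64.8900 (V=53.4677). Price 100.7824; hedge Δ=1.1330, bond B=-15.9130.
The time-0 hedge costs 100.7824, which is the no-arbitrage price.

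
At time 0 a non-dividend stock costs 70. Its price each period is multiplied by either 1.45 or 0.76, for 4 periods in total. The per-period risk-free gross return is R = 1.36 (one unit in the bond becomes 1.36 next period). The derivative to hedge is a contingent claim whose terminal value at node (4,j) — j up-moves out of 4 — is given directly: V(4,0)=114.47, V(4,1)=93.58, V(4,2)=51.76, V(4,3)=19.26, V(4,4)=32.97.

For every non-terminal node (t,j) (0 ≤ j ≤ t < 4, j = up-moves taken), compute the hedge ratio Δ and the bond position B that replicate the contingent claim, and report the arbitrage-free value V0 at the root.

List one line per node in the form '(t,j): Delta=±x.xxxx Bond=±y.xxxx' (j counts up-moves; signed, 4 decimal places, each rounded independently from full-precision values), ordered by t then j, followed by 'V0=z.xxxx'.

(0,0): Delta=-0.0206 Bond=10.2730
(1,0): Delta=-0.5069 Bond=39.8423
(1,1): Delta=0.0176 Bond=10.0906
(2,0): Delta=-1.0303 Bond=75.3463
(2,1): Delta=-0.4658 Bond=51.0115
(2,2): Delta=0.0556 Bond=8.1299
(3,0): Delta=-0.9853 Bond=101.0877
(3,1): Delta=-1.0338 Bond=102.6784
(3,2): Delta=-0.4211 Bond=64.3802
(3,3): Delta=0.0931 Bond=3.0582
V0=8.8303

The replicating-portfolio and risk-neutral prices coincide; use p* = (1.36−0.76)/(1.45−0.76) = 0.8696 for the latter.
At expiry t=4: V(4,0)=114.4700, V(4,1)=93.5800, V(4,2)=51.7600, V(4,3)=19.2600, V(4,4)=32.9700
  t=3,j=0: stock 30.7283 → up 44.5561 (V=93.5800), down 23.3535 (V=114.4700). Price 70.8123; hedge Δ=-0.9853, bond B=101.0877.
  t=3,j=1: stock 58.6264 → up 85.0083 (V=51.7600), down 44.5561 (V=93.5800). Price 42.0697; hedge Δ=-1.0338, bond B=102.6784.
  t=3,j=2: stock 111.8530 → up 162.1869 (V=19.2600), down 85.0083 (V=51.7600). Price 17.2788; hedge Δ=-0.4211, bond B=64.3802.
  t=3,j=3: stock 213.4038 → up 309.4354 (V=32.9700), down 162.1868 (V=19.2600). Price 22.9277; hedge Δ=0.0931, bond B=3.0582.
  t=2,j=0: stock 40.4320 → up 58.6264 (V=42.0697), down 30.7283 (V=70.8123). Price 33.6902; hedge Δ=-1.0303, bond B=75.3463.
  t=2,j=1: stock 77.1400 → up 111.8530 (V=17.2788), down 58.6264 (V=42.0697). Price 15.0826; hedge Δ=-0.4658, bond B=51.0115.
  t=2,j=2: stock 147.1750 → up 213.4038 (V=22.9277), down 111.8530 (V=17.2788). Price 16.3169; hedge Δ=0.0556, bond B=8.1299.
  t=1,j=0: stock 53.2000 → up 77.1400 (V=15.0826), down 40.4320 (V=33.6902). Price 12.8748; hedge Δ=-0.5069, bond B=39.8423.
  t=1,j=1: stock 101.5000 → up 147.1750 (V=16.3169), down 77.1400 (V=15.0826). Price 11.8793; hedge Δ=0.0176, bond B=10.0906.
  t=0,j=0: stock 70.0000 → up 101.5000 (V=11.8793), down 53.2000 (V=12.8748). Price 8.8303; hedge Δ=-0.0206, bond B=10.2730.
Check: Δ(0,0)·S0 + B(0,0) = 8.8303 = V0.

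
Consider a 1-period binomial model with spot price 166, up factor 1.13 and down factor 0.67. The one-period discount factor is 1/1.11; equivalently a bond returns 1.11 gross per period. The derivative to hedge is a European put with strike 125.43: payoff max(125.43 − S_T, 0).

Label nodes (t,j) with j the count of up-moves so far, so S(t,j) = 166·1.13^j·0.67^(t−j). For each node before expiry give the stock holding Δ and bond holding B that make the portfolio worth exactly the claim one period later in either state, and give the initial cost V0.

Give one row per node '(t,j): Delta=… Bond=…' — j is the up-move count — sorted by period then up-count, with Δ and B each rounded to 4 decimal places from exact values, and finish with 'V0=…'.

Risk-neutral probability p* = (R−d)/(u−d) = (1.11−0.67)/(1.13−0.67) = 0.9565.
At expiry t=1: V(1,0)=14.2100, V(1,1)=0.0000
(0,0): S=166.0000. Δ = (V_up−V_dn)/(S_up−S_dn) = (0.0000−14.2100)/(187.5800−111.2200) = -0.1861. V = [p*·0.0000 + (1−p*)·14.2100]/1.11 = 0.5566. B = V − Δ·S = 31.4479.
Root portfolio cost Δ·166+B reproduces V0=0.5566.

(0,0): Delta=-0.1861 Bond=31.4479
V0=0.5566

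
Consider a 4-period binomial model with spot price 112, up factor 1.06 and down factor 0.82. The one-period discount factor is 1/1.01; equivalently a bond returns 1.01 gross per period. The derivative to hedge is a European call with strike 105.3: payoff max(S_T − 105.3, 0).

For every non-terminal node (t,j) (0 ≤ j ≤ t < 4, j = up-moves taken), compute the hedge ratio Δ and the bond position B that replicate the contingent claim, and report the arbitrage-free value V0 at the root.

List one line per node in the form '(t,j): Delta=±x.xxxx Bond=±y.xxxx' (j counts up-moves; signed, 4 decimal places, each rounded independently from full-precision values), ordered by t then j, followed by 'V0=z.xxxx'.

(0,0): Delta=0.6313 Bond=-55.4588
(1,0): Delta=0.1138 Bond=-8.4858
(1,1): Delta=0.7367 Bond=-68.5206
(2,0): Delta=0.0000 Bond=0.0000
(2,1): Delta=0.1370 Bond=-10.8261
(2,2): Delta=0.8587 Bond=-84.5689
(3,0): Delta=0.0000 Bond=0.0000
(3,1): Delta=0.0000 Bond=0.0000
(3,2): Delta=0.1649 Bond=-13.8118
(3,3): Delta=1.0000 Bond=-104.2574
V0=15.2480

No-arbitrage ⇒ martingale measure with p* = (R−d)/(u−d) = 0.7917.
At expiry t=4: V(4,0)=0.0000, V(4,1)=0.0000, V(4,2)=0.0000, V(4,3)=4.0829, V(4,4)=36.0974
Node (3,0) S=61.7532: V=(p*·0.0000+(1−p*)·0.0000)/1.01=0.0000; Δ=(0.0000−0.0000)/(65.4584−50.6376)=0.0000; B=V−Δ·S=0.0000
Node (3,1) S=79.8273: V=(p*·0.0000+(1−p*)·0.0000)/1.01=0.0000; Δ=(0.0000−0.0000)/(84.6170−65.4584)=0.0000; B=V−Δ·S=0.0000
Node (3,2) S=103.1914: V=(p*·4.0829+(1−p*)·0.0000)/1.01=3.2003; Δ=(4.0829−0.0000)/(109.3829−84.6170)=0.1649; B=V−Δ·S=-13.8118
Node (3,3) S=133.3938: V=(p*·36.0974+(1−p*)·4.0829)/1.01=29.1364; Δ=(36.0974−4.0829)/(141.3974−109.3829)=1.0000; B=V−Δ·S=-104.2574
Node (2,0) S=75.3088: V=(p*·0.0000+(1−p*)·0.0000)/1.01=0.0000; Δ=(0.0000−0.0000)/(79.8273−61.7532)=0.0000; B=V−Δ·S=0.0000
Node (2,1) S=97.3504: V=(p*·3.2003+(1−p*)·0.0000)/1.01=2.5085; Δ=(3.2003−0.0000)/(103.1914−79.8273)=0.1370; B=V−Δ·S=-10.8261
Node (2,2) S=125.8432: V=(p*·29.1364+(1−p*)·3.2003)/1.01=23.4980; Δ=(29.1364−3.2003)/(133.3938−103.1914)=0.8587; B=V−Δ·S=-84.5689
Node (1,0) S=91.8400: V=(p*·2.5085+(1−p*)·0.0000)/1.01=1.9662; Δ=(2.5085−0.0000)/(97.3504−75.3088)=0.1138; B=V−Δ·S=-8.4858
Node (1,1) S=118.7200: V=(p*·23.4980+(1−p*)·2.5085)/1.01=18.9359; Δ=(23.4980−2.5085)/(125.8432−97.3504)=0.7367; B=V−Δ·S=-68.5206
Node (0,0) S=112.0000: V=(p*·18.9359+(1−p*)·1.9662)/1.01=15.2480; Δ=(18.9359−1.9662)/(118.7200−91.8400)=0.6313; B=V−Δ·S=-55.4588
The time-0 hedge costs 15.2480, which is the no-arbitrage price.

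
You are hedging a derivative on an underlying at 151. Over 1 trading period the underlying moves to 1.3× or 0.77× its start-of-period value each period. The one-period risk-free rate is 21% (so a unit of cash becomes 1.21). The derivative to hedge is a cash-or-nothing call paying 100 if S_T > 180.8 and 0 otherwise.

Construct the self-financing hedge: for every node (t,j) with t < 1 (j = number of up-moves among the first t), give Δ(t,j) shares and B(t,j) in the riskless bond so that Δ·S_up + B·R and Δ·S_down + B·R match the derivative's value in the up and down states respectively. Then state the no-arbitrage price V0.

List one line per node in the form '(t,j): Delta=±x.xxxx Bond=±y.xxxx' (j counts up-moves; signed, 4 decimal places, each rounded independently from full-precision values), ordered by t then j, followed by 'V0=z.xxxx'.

(0,0): Delta=1.2495 Bond=-120.0686
V0=68.6106

Since d<R<u, set p* = (R−d)/(u−d) = 0.8302; price each node as the discounted p*-expectation of its children.
Terminal values V(1,·): V(1,0)=0.0000, V(1,1)=100.0000
Node (0,0) S=151.0000: V=(p*·100.0000+(1−p*)·0.0000)/1.21=68.6106; Δ=(100.0000−0.0000)/(196.3000−116.2700)=1.2495; B=V−Δ·S=-120.0686
Self-financing check: at every node Δ·S+B equals the discounted successor values.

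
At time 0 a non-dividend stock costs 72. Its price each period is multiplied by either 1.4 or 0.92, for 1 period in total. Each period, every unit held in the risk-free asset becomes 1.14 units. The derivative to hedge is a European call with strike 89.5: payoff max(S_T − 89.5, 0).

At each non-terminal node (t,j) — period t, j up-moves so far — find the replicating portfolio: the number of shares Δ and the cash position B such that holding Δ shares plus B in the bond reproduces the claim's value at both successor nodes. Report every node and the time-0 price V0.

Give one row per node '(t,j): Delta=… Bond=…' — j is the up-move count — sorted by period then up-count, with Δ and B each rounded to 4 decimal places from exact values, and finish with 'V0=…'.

(0,0): Delta=0.3270 Bond=-18.9985
V0=4.5431

Under the risk-neutral measure, an up-move has probability p* = (R−d)/(u−d) = 0.4583 and values discount at R = 1.14.
At expiry t=1: V(1,0)=0.0000, V(1,1)=11.3000
(0,0): S=72.0000. Δ = (V_up−V_dn)/(S_up−S_dn) = (11.3000−0.0000)/(100.8000−66.2400) = 0.3270. V = [p*·11.3000 + (1−p*)·0.0000]/1.14 = 4.5431. B = V − Δ·S = -18.9985.
Each (Δ,B) replicates both successor values, so the strategy is self-financing and V0 is arbitrage-free.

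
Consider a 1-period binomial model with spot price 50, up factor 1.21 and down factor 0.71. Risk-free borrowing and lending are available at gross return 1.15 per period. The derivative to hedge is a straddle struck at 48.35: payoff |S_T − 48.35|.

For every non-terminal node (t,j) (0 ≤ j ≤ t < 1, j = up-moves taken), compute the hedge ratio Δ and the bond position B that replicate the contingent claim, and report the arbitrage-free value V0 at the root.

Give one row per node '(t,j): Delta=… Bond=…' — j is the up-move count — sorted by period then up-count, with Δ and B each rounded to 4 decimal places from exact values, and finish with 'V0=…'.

Risk-neutral probability p* = (R−d)/(u−d) = (1.15−0.71)/(1.21−0.71) = 0.8800.
Payoff layer (t=1): V(1,0)=12.8500, V(1,1)=12.1500
Node (0,0) S=50.0000: V=(p*·12.1500+(1−p*)·12.8500)/1.15=10.6383; Δ=(12.1500−12.8500)/(60.5000−35.5000)=-0.0280; B=V−Δ·S=12.0383
Root portfolio cost Δ·50+B reproduces V0=10.6383.

(0,0): Delta=-0.0280 Bond=12.0383
V0=10.6383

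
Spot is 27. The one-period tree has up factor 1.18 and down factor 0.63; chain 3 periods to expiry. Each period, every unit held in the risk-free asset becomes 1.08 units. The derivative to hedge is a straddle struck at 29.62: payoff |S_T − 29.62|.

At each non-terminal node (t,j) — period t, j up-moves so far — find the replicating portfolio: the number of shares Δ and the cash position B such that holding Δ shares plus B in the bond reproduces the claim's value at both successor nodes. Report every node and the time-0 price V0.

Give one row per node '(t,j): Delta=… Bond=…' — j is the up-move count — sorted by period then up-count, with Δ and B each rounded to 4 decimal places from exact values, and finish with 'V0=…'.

Risk-neutral probability p* = (R−d)/(u−d) = (1.08−0.63)/(1.18−0.63) = 0.8182.
Terminal values V(3,·): V(3,0)=22.8687, V(3,1)=16.9748, V(3,2)=5.9353, V(3,3)=14.7419
  t=2,j=0: stock 10.7163 → up 12.6452 (V=16.9748), down 6.7513 (V=22.8687). Price 16.7096; hedge Δ=-1.0000, bond B=27.4259.
  t=2,j=1: stock 20.0718 → up 23.6847 (V=5.9353), down 12.6452 (V=16.9748). Price 7.3541; hedge Δ=-1.0000, bond B=27.4259.
  t=2,j=2: stock 37.5948 → up 44.3619 (V=14.7419), down 23.6847 (V=5.9353). Price 12.1673; hedge Δ=0.4259, bond B=-3.8447.
  t=1,j=0: stock 17.0100 → up 20.0718 (V=7.3541), down 10.7163 (V=16.7096). Price 8.3844; hedge Δ=-1.0000, bond B=25.3944.
  t=1,j=1: stock 31.8600 → up 37.5948 (V=12.1673), down 20.0718 (V=7.3541). Price 10.4557; hedge Δ=0.2747, bond B=1.7045.
  t=0,j=0: stock 27.0000 → up 31.8600 (V=10.4557), down 17.0100 (V=8.3844). Price 9.3325; hedge Δ=0.1395, bond B=5.5664.
Root portfolio cost Δ·27+B reproduces V0=9.3325.

(0,0): Delta=0.1395 Bond=5.5664
(1,0): Delta=-1.0000 Bond=25.3944
(1,1): Delta=0.2747 Bond=1.7045
(2,0): Delta=-1.0000 Bond=27.4259
(2,1): Delta=-1.0000 Bond=27.4259
(2,2): Delta=0.4259 Bond=-3.8447
V0=9.3325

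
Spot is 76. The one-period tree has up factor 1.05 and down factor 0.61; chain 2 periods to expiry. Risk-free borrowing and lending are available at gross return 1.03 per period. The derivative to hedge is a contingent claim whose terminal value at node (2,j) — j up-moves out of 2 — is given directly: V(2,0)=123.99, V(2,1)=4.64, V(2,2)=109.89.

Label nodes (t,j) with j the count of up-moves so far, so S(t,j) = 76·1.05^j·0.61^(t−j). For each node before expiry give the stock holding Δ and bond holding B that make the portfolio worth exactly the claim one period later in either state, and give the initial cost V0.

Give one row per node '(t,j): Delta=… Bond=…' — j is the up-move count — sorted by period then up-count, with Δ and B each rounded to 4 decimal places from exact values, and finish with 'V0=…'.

No-arbitrage ⇒ martingale measure with p* = (R−d)/(u−d) = 0.9545.
At expiry t=2: V(2,0)=123.9900, V(2,1)=4.6400, V(2,2)=109.8900
Node (1,0) S=46.3600: V=(p*·4.6400+(1−p*)·123.9900)/1.03=9.7718; Δ=(4.6400−123.9900)/(48.6780−28.2796)=-5.8509; B=V−Δ·S=281.0218
Node (1,1) S=79.8000: V=(p*·109.8900+(1−p*)·4.6400)/1.03=102.0446; Δ=(109.8900−4.6400)/(83.7900−48.6780)=2.9976; B=V−Δ·S=-137.1600
Node (0,0) S=76.0000: V=(p*·102.0446+(1−p*)·9.7718)/1.03=95.0003; Δ=(102.0446−9.7718)/(79.8000−46.3600)=2.7594; B=V−Δ·S=-114.7104
Root portfolio cost Δ·76+B reproduces V0=95.0003.

(0,0): Delta=2.7594 Bond=-114.7104
(1,0): Delta=-5.8509 Bond=281.0218
(1,1): Delta=2.9976 Bond=-137.1600
V0=95.0003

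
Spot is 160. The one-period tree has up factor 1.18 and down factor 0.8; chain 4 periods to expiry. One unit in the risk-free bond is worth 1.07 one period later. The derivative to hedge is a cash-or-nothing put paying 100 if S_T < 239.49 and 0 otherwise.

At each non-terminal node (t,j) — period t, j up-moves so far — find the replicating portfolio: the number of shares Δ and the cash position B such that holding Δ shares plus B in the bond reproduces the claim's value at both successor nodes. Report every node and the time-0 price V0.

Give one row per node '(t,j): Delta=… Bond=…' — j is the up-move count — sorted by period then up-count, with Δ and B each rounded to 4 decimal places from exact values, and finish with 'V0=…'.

Since d<R<u, set p* = (R−d)/(u−d) = 0.7105; price each node as the discounted p*-expectation of its children.
Terminal payoffs: V(4,0)=100.0000, V(4,1)=100.0000, V(4,2)=100.0000, V(4,3)=100.0000, V(4,4)=0.0000
Node (3,0) S=81.9200: V=(p*·100.0000+(1−p*)·100.0000)/1.07=93.4579; Δ=(100.0000−100.0000)/(96.6656−65.5360)=0.0000; B=V−Δ·S=93.4579
Node (3,1) S=120.8320: V=(p*·100.0000+(1−p*)·100.0000)/1.07=93.4579; Δ=(100.0000−100.0000)/(142.5818−96.6656)=0.0000; B=V−Δ·S=93.4579
Node (3,2) S=178.2272: V=(p*·100.0000+(1−p*)·100.0000)/1.07=93.4579; Δ=(100.0000−100.0000)/(210.3081−142.5818)=0.0000; B=V−Δ·S=93.4579
Node (3,3) S=262.8851: V=(p*·0.0000+(1−p*)·100.0000)/1.07=27.0536; Δ=(0.0000−100.0000)/(310.2044−210.3081)=-1.0010; B=V−Δ·S=290.2115
Node (2,0) S=102.4000: V=(p*·93.4579+(1−p*)·93.4579)/1.07=87.3439; Δ=(93.4579−93.4579)/(120.8320−81.9200)=0.0000; B=V−Δ·S=87.3439
Node (2,1) S=151.0400: V=(p*·93.4579+(1−p*)·93.4579)/1.07=87.3439; Δ=(93.4579−93.4579)/(178.2272−120.8320)=0.0000; B=V−Δ·S=87.3439
Node (2,2) S=222.7840: V=(p*·27.0536+(1−p*)·93.4579)/1.07=43.2485; Δ=(27.0536−93.4579)/(262.8851−178.2272)=-0.7844; B=V−Δ·S=217.9968
Node (1,0) S=128.0000: V=(p*·87.3439+(1−p*)·87.3439)/1.07=81.6298; Δ=(87.3439−87.3439)/(151.0400−102.4000)=0.0000; B=V−Δ·S=81.6298
Node (1,1) S=188.8000: V=(p*·43.2485+(1−p*)·87.3439)/1.07=52.3486; Δ=(43.2485−87.3439)/(222.7840−151.0400)=-0.6146; B=V−Δ·S=168.3890
Node (0,0) S=160.0000: V=(p*·52.3486+(1−p*)·81.6298)/1.07=56.8455; Δ=(52.3486−81.6298)/(188.8000−128.0000)=-0.4816; B=V−Δ·S=133.9014
The time-0 hedge costs 56.8455, which is the no-arbitrage price.

(0,0): Delta=-0.4816 Bond=133.9014
(1,0): Delta=0.0000 Bond=81.6298
(1,1): Delta=-0.6146 Bond=168.3890
(2,0): Delta=0.0000 Bond=87.3439
(2,1): Delta=0.0000 Bond=87.3439
(2,2): Delta=-0.7844 Bond=217.9968
(3,0): Delta=0.0000 Bond=93.4579
(3,1): Delta=0.0000 Bond=93.4579
(3,2): Delta=0.0000 Bond=93.4579
(3,3): Delta=-1.0010 Bond=290.2115
V0=56.8455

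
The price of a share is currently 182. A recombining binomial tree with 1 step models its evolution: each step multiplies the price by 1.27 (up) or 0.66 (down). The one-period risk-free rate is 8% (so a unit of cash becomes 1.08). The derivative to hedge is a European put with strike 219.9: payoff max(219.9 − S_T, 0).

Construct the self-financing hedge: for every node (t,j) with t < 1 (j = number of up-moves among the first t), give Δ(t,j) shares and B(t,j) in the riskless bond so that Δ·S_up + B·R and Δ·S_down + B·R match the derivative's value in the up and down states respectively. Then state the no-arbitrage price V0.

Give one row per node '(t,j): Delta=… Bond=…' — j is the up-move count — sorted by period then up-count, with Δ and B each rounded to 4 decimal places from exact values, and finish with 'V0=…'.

(0,0): Delta=-0.8988 Bond=192.3506
V0=28.7769

The replicating-portfolio and risk-neutral prices coincide; use p* = (1.08−0.66)/(1.27−0.66) = 0.6885 for the latter.
Terminal payoffs: V(1,0)=99.7800, V(1,1)=0.0000
  t=0,j=0: stock 182.0000 → up 231.1400 (V=0.0000), down 120.1200 (V=99.7800). Price 28.7769; hedge Δ=-0.8988, bond B=192.3506.
Root portfolio cost Δ·182+B reproduces V0=28.7769.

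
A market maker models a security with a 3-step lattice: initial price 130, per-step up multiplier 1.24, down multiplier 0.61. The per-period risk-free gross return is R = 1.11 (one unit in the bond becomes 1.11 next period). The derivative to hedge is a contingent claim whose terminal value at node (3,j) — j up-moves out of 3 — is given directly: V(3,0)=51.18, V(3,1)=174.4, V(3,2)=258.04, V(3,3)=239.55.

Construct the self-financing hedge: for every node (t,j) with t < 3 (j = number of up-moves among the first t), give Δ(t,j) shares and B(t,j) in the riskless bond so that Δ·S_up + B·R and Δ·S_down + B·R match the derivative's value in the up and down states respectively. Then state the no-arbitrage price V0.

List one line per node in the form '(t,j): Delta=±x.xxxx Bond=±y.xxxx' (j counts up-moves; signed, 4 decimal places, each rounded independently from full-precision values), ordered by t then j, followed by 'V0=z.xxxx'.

No-arbitrage ⇒ martingale measure with p* = (R−d)/(u−d) = 0.7937.
Terminal values V(3,·): V(3,0)=51.1800, V(3,1)=174.4000, V(3,2)=258.0400, V(3,3)=239.5500
  t=2,j=0: stock 48.3730 → up 59.9825 (V=174.4000), down 29.5075 (V=51.1800). Price 134.2105; hedge Δ=4.0433, bond B=-61.3768.
  t=2,j=1: stock 98.3320 → up 121.9317 (V=258.0400), down 59.9825 (V=174.4000). Price 216.9198; hedge Δ=1.3501, bond B=84.1579.
  t=2,j=2: stock 199.8880 → up 247.8611 (V=239.5500), down 121.9317 (V=258.0400). Price 219.2481; hedge Δ=-0.1468, bond B=248.5973.
  t=1,j=0: stock 79.3000 → up 98.3320 (V=216.9198), down 48.3730 (V=134.2105). Price 180.0476; hedge Δ=1.6555, bond B=48.7630.
  t=1,j=1: stock 161.2000 → up 199.8880 (V=219.2481), down 98.3320 (V=216.9198). Price 197.0880; hedge Δ=0.0229, bond B=193.3922.
  t=0,j=0: stock 130.0000 → up 161.2000 (V=197.0880), down 79.3000 (V=180.0476). Price 174.3889; hedge Δ=0.2081, bond B=147.3406.
The time-0 hedge costs 174.3889, which is the no-arbitrage price.

(0,0): Delta=0.2081 Bond=147.3406
(1,0): Delta=1.6555 Bond=48.7630
(1,1): Delta=0.0229 Bond=193.3922
(2,0): Delta=4.0433 Bond=-61.3768
(2,1): Delta=1.3501 Bond=84.1579
(2,2): Delta=-0.1468 Bond=248.5973
V0=174.3889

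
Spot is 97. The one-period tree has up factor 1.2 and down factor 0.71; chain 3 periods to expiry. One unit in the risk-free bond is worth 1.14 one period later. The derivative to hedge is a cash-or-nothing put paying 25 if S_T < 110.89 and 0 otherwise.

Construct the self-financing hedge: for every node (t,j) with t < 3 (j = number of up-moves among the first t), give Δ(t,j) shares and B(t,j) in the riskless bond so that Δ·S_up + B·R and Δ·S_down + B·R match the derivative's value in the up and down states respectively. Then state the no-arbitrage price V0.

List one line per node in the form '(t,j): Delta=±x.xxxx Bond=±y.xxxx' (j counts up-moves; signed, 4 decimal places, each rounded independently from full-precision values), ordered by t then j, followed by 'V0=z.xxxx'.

Under the risk-neutral measure, an up-move has probability p* = (R−d)/(u−d) = 0.8776 and values discount at R = 1.14.
Terminal values V(3,·): V(3,0)=25.0000, V(3,1)=25.0000, V(3,2)=25.0000, V(3,3)=0.0000
(2,0): S=48.8977. Δ = (V_up−V_dn)/(S_up−S_dn) = (25.0000−25.0000)/(58.6772−34.7174) = 0.0000. V = [p*·25.0000 + (1−p*)·25.0000]/1.14 = 21.9298. B = V − Δ·S = 21.9298.
(2,1): S=82.6440. Δ = (V_up−V_dn)/(S_up−S_dn) = (25.0000−25.0000)/(99.1728−58.6772) = 0.0000. V = [p*·25.0000 + (1−p*)·25.0000]/1.14 = 21.9298. B = V − Δ·S = 21.9298.
(2,2): S=139.6800. Δ = (V_up−V_dn)/(S_up−S_dn) = (0.0000−25.0000)/(167.6160−99.1728) = -0.3653. V = [p*·0.0000 + (1−p*)·25.0000]/1.14 = 2.6853. B = V − Δ·S = 53.7057.
(1,0): S=68.8700. Δ = (V_up−V_dn)/(S_up−S_dn) = (21.9298−21.9298)/(82.6440−48.8977) = 0.0000. V = [p*·21.9298 + (1−p*)·21.9298]/1.14 = 19.2367. B = V − Δ·S = 19.2367.
(1,1): S=116.4000. Δ = (V_up−V_dn)/(S_up−S_dn) = (2.6853−21.9298)/(139.6800−82.6440) = -0.3374. V = [p*·2.6853 + (1−p*)·21.9298]/1.14 = 4.4226. B = V − Δ·S = 43.6972.
(0,0): S=97.0000. Δ = (V_up−V_dn)/(S_up−S_dn) = (4.4226−19.2367)/(116.4000−68.8700) = -0.3117. V = [p*·4.4226 + (1−p*)·19.2367]/1.14 = 5.4707. B = V − Δ·S = 35.7035.
The time-0 hedge costs 5.4707, which is the no-arbitrage price.

(0,0): Delta=-0.3117 Bond=35.7035
(1,0): Delta=0.0000 Bond=19.2367
(1,1): Delta=-0.3374 Bond=43.6972
(2,0): Delta=0.0000 Bond=21.9298
(2,1): Delta=0.0000 Bond=21.9298
(2,2): Delta=-0.3653 Bond=53.7057
V0=5.4707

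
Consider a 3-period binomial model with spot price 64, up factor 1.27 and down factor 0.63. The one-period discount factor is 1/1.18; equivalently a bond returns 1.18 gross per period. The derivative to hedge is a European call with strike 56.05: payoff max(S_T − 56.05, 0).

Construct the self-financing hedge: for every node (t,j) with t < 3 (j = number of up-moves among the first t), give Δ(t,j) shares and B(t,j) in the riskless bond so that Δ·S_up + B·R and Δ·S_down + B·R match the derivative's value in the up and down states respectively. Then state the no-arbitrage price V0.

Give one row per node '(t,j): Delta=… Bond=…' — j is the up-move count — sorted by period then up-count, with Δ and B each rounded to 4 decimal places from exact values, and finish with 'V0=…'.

(0,0): Delta=0.8935 Bond=-26.4946
(1,0): Delta=0.2535 Bond=-5.4571
(1,1): Delta=0.9455 Bond=-35.4865
(2,0): Delta=0.0000 Bond=0.0000
(2,1): Delta=0.2741 Bond=-7.4930
(2,2): Delta=1.0000 Bond=-47.5000
V0=30.6922

Risk-neutral probability p* = (R−d)/(u−d) = (1.18−0.63)/(1.27−0.63) = 0.8594.
Payoff layer (t=3): V(3,0)=0.0000, V(3,1)=0.0000, V(3,2)=8.9821, V(3,3)=75.0465
Node (2,0) S=25.4016: V=(p*·0.0000+(1−p*)·0.0000)/1.18=0.0000; Δ=(0.0000−0.0000)/(32.2600−16.0030)=0.0000; B=V−Δ·S=0.0000
Node (2,1) S=51.2064: V=(p*·8.9821+(1−p*)·0.0000)/1.18=6.5415; Δ=(8.9821−0.0000)/(65.0321−32.2600)=0.2741; B=V−Δ·S=-7.4930
Node (2,2) S=103.2256: V=(p*·75.0465+(1−p*)·8.9821)/1.18=55.7256; Δ=(75.0465−8.9821)/(131.0965−65.0321)=1.0000; B=V−Δ·S=-47.5000
Node (1,0) S=40.3200: V=(p*·6.5415+(1−p*)·0.0000)/1.18=4.7641; Δ=(6.5415−0.0000)/(51.2064−25.4016)=0.2535; B=V−Δ·S=-5.4571
Node (1,1) S=81.2800: V=(p*·55.7256+(1−p*)·6.5415)/1.18=41.3636; Δ=(55.7256−6.5415)/(103.2256−51.2064)=0.9455; B=V−Δ·S=-35.4865
Node (0,0) S=64.0000: V=(p*·41.3636+(1−p*)·4.7641)/1.18=30.6922; Δ=(41.3636−4.7641)/(81.2800−40.3200)=0.8935; B=V−Δ·S=-26.4946
Self-financing check: at every node Δ·S+B equals the discounted successor values.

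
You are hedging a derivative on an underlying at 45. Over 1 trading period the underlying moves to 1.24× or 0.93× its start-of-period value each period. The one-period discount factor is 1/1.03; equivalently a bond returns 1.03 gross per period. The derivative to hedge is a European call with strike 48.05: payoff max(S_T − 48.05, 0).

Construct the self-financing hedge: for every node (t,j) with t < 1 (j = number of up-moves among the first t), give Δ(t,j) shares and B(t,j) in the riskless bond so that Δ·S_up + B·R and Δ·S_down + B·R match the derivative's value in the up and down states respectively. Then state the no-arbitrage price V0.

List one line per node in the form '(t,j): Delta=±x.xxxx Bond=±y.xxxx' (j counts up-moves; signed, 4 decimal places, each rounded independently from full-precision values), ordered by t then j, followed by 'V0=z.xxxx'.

(0,0): Delta=0.5556 Bond=-22.5728
V0=2.4272

Risk-neutral probability p* = (R−d)/(u−d) = (1.03−0.93)/(1.24−0.93) = 0.3226.
Terminal values V(1,·): V(1,0)=0.0000, V(1,1)=7.7500
(0,0): S=45.0000. Δ = (V_up−V_dn)/(S_up−S_dn) = (7.7500−0.0000)/(55.8000−41.8500) = 0.5556. V = [p*·7.7500 + (1−p*)·0.0000]/1.03 = 2.4272. B = V − Δ·S = -22.5728.
Self-financing check: at every node Δ·S+B equals the discounted successor values.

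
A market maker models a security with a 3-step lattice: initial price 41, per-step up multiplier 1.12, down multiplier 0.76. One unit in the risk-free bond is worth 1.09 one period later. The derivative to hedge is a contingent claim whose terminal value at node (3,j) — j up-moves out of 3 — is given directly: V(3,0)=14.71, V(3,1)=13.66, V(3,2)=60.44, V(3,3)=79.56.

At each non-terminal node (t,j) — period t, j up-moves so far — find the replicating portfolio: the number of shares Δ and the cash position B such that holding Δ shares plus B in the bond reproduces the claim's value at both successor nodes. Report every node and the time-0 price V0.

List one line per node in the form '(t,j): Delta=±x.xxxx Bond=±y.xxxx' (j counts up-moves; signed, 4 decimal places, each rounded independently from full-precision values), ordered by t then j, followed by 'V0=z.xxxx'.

Risk-neutral probability p* = (R−d)/(u−d) = (1.09−0.76)/(1.12−0.76) = 0.9167.
At expiry t=3: V(3,0)=14.7100, V(3,1)=13.6600, V(3,2)=60.4400, V(3,3)=79.5600
(2,0): S=23.6816. Δ = (V_up−V_dn)/(S_up−S_dn) = (13.6600−14.7100)/(26.5234−17.9980) = -0.1232. V = [p*·13.6600 + (1−p*)·14.7100]/1.09 = 12.6124. B = V − Δ·S = 15.5291.
(2,1): S=34.8992. Δ = (V_up−V_dn)/(S_up−S_dn) = (60.4400−13.6600)/(39.0871−26.5234) = 3.7234. V = [p*·60.4400 + (1−p*)·13.6600]/1.09 = 51.8731. B = V − Δ·S = -78.0714.
(2,2): S=51.4304. Δ = (V_up−V_dn)/(S_up−S_dn) = (79.5600−60.4400)/(57.6020−39.0871) = 1.0327. V = [p*·79.5600 + (1−p*)·60.4400]/1.09 = 71.5291. B = V − Δ·S = 18.4179.
(1,0): S=31.1600. Δ = (V_up−V_dn)/(S_up−S_dn) = (51.8731−12.6124)/(34.8992−23.6816) = 3.4999. V = [p*·51.8731 + (1−p*)·12.6124]/1.09 = 44.5884. B = V − Δ·S = -64.4691.
(1,1): S=45.9200. Δ = (V_up−V_dn)/(S_up−S_dn) = (71.5291−51.8731)/(51.4304−34.8992) = 1.1890. V = [p*·71.5291 + (1−p*)·51.8731]/1.09 = 64.1202. B = V − Δ·S = 9.5203.
(0,0): S=41.0000. Δ = (V_up−V_dn)/(S_up−S_dn) = (64.1202−44.5884)/(45.9200−31.1600) = 1.3233. V = [p*·64.1202 + (1−p*)·44.5884]/1.09 = 57.3326. B = V − Δ·S = 3.0776.
Check: Δ(0,0)·S0 + B(0,0) = 57.3326 = V0.

(0,0): Delta=1.3233 Bond=3.0776
(1,0): Delta=3.4999 Bond=-64.4691
(1,1): Delta=1.1890 Bond=9.5203
(2,0): Delta=-0.1232 Bond=15.5291
(2,1): Delta=3.7234 Bond=-78.0714
(2,2): Delta=1.0327 Bond=18.4179
V0=57.3326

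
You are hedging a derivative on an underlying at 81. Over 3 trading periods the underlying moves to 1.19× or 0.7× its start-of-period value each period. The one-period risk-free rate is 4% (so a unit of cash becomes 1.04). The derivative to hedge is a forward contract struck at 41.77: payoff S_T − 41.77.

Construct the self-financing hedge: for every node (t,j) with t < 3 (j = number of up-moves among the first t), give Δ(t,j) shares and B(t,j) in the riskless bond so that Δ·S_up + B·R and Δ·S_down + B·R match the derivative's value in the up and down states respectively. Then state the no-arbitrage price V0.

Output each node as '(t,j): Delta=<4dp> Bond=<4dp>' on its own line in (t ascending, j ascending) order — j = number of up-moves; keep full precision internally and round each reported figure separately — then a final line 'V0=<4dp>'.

The replicating-portfolio and risk-neutral prices coincide; use p* = (1.04−0.7)/(1.19−0.7) = 0.6939 for the latter.
At expiry t=3: V(3,0)=-13.9870, V(3,1)=5.4611, V(3,2)=38.5229, V(3,3)=94.7279
(2,0): S=39.6900. Δ = (V_up−V_dn)/(S_up−S_dn) = (5.4611−-13.9870)/(47.2311−27.7830) = 1.0000. V = [p*·5.4611 + (1−p*)·-13.9870]/1.04 = -0.4735. B = V − Δ·S = -40.1635.
(2,1): S=67.4730. Δ = (V_up−V_dn)/(S_up−S_dn) = (38.5229−5.4611)/(80.2929−47.2311) = 1.0000. V = [p*·38.5229 + (1−p*)·5.4611]/1.04 = 27.3095. B = V − Δ·S = -40.1635.
(2,2): S=114.7041. Δ = (V_up−V_dn)/(S_up−S_dn) = (94.7279−38.5229)/(136.4979−80.2929) = 1.0000. V = [p*·94.7279 + (1−p*)·38.5229]/1.04 = 74.5406. B = V − Δ·S = -40.1635.
(1,0): S=56.7000. Δ = (V_up−V_dn)/(S_up−S_dn) = (27.3095−-0.4735)/(67.4730−39.6900) = 1.0000. V = [p*·27.3095 + (1−p*)·-0.4735]/1.04 = 18.0813. B = V − Δ·S = -38.6187.
(1,1): S=96.3900. Δ = (V_up−V_dn)/(S_up−S_dn) = (74.5406−27.3095)/(114.7041−67.4730) = 1.0000. V = [p*·74.5406 + (1−p*)·27.3095]/1.04 = 57.7713. B = V − Δ·S = -38.6187.
(0,0): S=81.0000. Δ = (V_up−V_dn)/(S_up−S_dn) = (57.7713−18.0813)/(96.3900−56.7000) = 1.0000. V = [p*·57.7713 + (1−p*)·18.0813]/1.04 = 43.8666. B = V − Δ·S = -37.1334.
Self-financing check: at every node Δ·S+B equals the discounted successor values.

(0,0): Delta=1.0000 Bond=-37.1334
(1,0): Delta=1.0000 Bond=-38.6187
(1,1): Delta=1.0000 Bond=-38.6187
(2,0): Delta=1.0000 Bond=-40.1635
(2,1): Delta=1.0000 Bond=-40.1635
(2,2): Delta=1.0000 Bond=-40.1635
V0=43.8666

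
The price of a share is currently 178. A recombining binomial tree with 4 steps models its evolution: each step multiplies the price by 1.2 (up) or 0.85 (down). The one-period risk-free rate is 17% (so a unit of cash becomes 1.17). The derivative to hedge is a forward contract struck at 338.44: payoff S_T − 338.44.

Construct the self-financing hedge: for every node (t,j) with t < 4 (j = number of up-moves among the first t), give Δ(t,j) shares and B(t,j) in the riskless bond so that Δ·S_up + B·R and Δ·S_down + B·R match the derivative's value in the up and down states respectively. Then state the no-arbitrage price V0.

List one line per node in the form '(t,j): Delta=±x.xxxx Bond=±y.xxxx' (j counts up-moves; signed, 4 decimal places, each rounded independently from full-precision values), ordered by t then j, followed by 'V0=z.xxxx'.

(0,0): Delta=1.0000 Bond=-180.6085
(1,0): Delta=1.0000 Bond=-211.3120
(1,1): Delta=1.0000 Bond=-211.3120
(2,0): Delta=1.0000 Bond=-247.2350
(2,1): Delta=1.0000 Bond=-247.2350
(2,2): Delta=1.0000 Bond=-247.2350
(3,0): Delta=1.0000 Bond=-289.2650
(3,1): Delta=1.0000 Bond=-289.2650
(3,2): Delta=1.0000 Bond=-289.2650
(3,3): Delta=1.0000 Bond=-289.2650
V0=-2.6085

Under the risk-neutral measure, an up-move has probability p* = (R−d)/(u−d) = 0.9143 and values discount at R = 1.17.
Payoff layer (t=4): V(4,0)=-245.5229, V(4,1)=-207.2629, V(4,2)=-153.2488, V(4,3)=-76.9936, V(4,4)=30.6608
  t=3,j=0: stock 109.3142 → up 131.1771 (V=-207.2629), down 92.9171 (V=-245.5229). Price -179.9507; hedge Δ=1.0000, bond B=-289.2650.
  t=3,j=1: stock 154.3260 → up 185.1912 (V=-153.2488), down 131.1771 (V=-207.2629). Price -134.9390; hedge Δ=1.0000, bond B=-289.2650.
  t=3,j=2: stock 217.8720 → up 261.4464 (V=-76.9936), down 185.1912 (V=-153.2488). Price -71.3930; hedge Δ=1.0000, bond B=-289.2650.
  t=3,j=3: stock 307.5840 → up 369.1008 (V=30.6608), down 261.4464 (V=-76.9936). Price 18.3190; hedge Δ=1.0000, bond B=-289.2650.
  t=2,j=0: stock 128.6050 → up 154.3260 (V=-134.9390), down 109.3142 (V=-179.9507). Price -118.6300; hedge Δ=1.0000, bond B=-247.2350.
  t=2,j=1: stock 181.5600 → up 217.8720 (V=-71.3930), down 154.3260 (V=-134.9390). Price -65.6750; hedge Δ=1.0000, bond B=-247.2350.
  t=2,j=2: stock 256.3200 → up 307.5840 (V=18.3190), down 217.8720 (V=-71.3930). Price 9.0850; hedge Δ=1.0000, bond B=-247.2350.
  t=1,j=0: stock 151.3000 → up 181.5600 (V=-65.6750), down 128.6050 (V=-118.6300). Price -60.0120; hedge Δ=1.0000, bond B=-211.3120.
  t=1,j=1: stock 213.6000 → up 256.3200 (V=9.0850), down 181.5600 (V=-65.6750). Price 2.2880; hedge Δ=1.0000, bond B=-211.3120.
  t=0,j=0: stock 178.0000 → up 213.6000 (V=2.2880), down 151.3000 (V=-60.0120). Price -2.6085; hedge Δ=1.0000, bond B=-180.6085.
Self-financing check: at every node Δ·S+B equals the discounted successor values.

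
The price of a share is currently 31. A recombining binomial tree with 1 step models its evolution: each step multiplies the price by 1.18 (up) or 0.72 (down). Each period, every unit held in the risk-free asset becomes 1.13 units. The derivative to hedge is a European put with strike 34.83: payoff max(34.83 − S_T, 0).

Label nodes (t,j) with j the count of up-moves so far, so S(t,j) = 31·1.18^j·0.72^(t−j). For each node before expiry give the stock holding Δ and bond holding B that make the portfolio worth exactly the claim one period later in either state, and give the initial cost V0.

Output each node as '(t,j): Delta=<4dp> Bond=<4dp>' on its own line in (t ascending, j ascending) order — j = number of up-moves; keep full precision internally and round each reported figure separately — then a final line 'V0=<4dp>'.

(0,0): Delta=-0.8773 Bond=28.3990
V0=1.2033

Since d<R<u, set p* = (R−d)/(u−d) = 0.8913; price each node as the discounted p*-expectation of its children.
At expiry t=1: V(1,0)=12.5100, V(1,1)=0.0000
Node (0,0) S=31.0000: V=(p*·0.0000+(1−p*)·12.5100)/1.13=1.2033; Δ=(0.0000−12.5100)/(36.5800−22.3200)=-0.8773; B=V−Δ·S=28.3990
Each (Δ,B) replicates both successor values, so the strategy is self-financing and V0 is arbitrage-free.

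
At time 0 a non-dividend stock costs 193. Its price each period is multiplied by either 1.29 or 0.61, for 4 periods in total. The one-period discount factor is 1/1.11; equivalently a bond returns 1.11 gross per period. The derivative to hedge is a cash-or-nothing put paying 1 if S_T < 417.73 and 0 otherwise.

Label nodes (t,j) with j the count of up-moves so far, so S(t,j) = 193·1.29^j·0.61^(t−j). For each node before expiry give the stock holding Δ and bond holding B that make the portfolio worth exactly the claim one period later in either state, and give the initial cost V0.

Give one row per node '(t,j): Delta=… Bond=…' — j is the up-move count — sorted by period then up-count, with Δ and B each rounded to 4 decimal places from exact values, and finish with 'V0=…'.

The replicating-portfolio and risk-neutral prices coincide; use p* = (1.11−0.61)/(1.29−0.61) = 0.7353 for the latter.
Terminal payoffs: V(4,0)=1.0000, V(4,1)=1.0000, V(4,2)=1.0000, V(4,3)=1.0000, V(4,4)=0.0000
Node (3,0) S=43.8073: V=(p*·1.0000+(1−p*)·1.0000)/1.11=0.9009; Δ=(1.0000−1.0000)/(56.5115−26.7225)=0.0000; B=V−Δ·S=0.9009
Node (3,1) S=92.6417: V=(p*·1.0000+(1−p*)·1.0000)/1.11=0.9009; Δ=(1.0000−1.0000)/(119.5078−56.5115)=0.0000; B=V−Δ·S=0.9009
Node (3,2) S=195.9145: V=(p*·1.0000+(1−p*)·1.0000)/1.11=0.9009; Δ=(1.0000−1.0000)/(252.7297−119.5078)=0.0000; B=V−Δ·S=0.9009
Node (3,3) S=414.3110: V=(p*·0.0000+(1−p*)·1.0000)/1.11=0.2385; Δ=(0.0000−1.0000)/(534.4612−252.7297)=-0.0035; B=V−Δ·S=1.7091
Node (2,0) S=71.8153: V=(p*·0.9009+(1−p*)·0.9009)/1.11=0.8116; Δ=(0.9009−0.9009)/(92.6417−43.8073)=0.0000; B=V−Δ·S=0.8116
Node (2,1) S=151.8717: V=(p*·0.9009+(1−p*)·0.9009)/1.11=0.8116; Δ=(0.9009−0.9009)/(195.9145−92.6417)=0.0000; B=V−Δ·S=0.8116
Node (2,2) S=321.1713: V=(p*·0.2385+(1−p*)·0.9009)/1.11=0.3728; Δ=(0.2385−0.9009)/(414.3110−195.9145)=-0.0030; B=V−Δ·S=1.3470
Node (1,0) S=117.7300: V=(p*·0.8116+(1−p*)·0.8116)/1.11=0.7312; Δ=(0.8116−0.8116)/(151.8717−71.8153)=0.0000; B=V−Δ·S=0.7312
Node (1,1) S=248.9700: V=(p*·0.3728+(1−p*)·0.8116)/1.11=0.4405; Δ=(0.3728−0.8116)/(321.1713−151.8717)=-0.0026; B=V−Δ·S=1.0858
Node (0,0) S=193.0000: V=(p*·0.4405+(1−p*)·0.7312)/1.11=0.4662; Δ=(0.4405−0.7312)/(248.9700−117.7300)=-0.0022; B=V−Δ·S=0.8936
The time-0 hedge costs 0.4662, which is the no-arbitrage price.

(0,0): Delta=-0.0022 Bond=0.8936
(1,0): Delta=0.0000 Bond=0.7312
(1,1): Delta=-0.0026 Bond=1.0858
(2,0): Delta=0.0000 Bond=0.8116
(2,1): Delta=0.0000 Bond=0.8116
(2,2): Delta=-0.0030 Bond=1.3470
(3,0): Delta=0.0000 Bond=0.9009
(3,1): Delta=0.0000 Bond=0.9009
(3,2): Delta=0.0000 Bond=0.9009
(3,3): Delta=-0.0035 Bond=1.7091
V0=0.4662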